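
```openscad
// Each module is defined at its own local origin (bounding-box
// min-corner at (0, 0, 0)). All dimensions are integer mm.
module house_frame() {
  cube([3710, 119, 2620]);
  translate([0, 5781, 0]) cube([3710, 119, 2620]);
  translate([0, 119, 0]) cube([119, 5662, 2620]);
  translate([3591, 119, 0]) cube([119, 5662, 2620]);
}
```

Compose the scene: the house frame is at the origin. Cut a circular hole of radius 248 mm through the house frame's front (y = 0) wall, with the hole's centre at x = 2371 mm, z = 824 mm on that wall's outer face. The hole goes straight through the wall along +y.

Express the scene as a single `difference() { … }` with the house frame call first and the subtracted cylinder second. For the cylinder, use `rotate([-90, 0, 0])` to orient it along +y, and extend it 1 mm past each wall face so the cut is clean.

difference() {
  house_frame();
  translate([2371, -1, 824]) rotate([-90, 0, 0]) cylinder(h = 121, r = 248);
}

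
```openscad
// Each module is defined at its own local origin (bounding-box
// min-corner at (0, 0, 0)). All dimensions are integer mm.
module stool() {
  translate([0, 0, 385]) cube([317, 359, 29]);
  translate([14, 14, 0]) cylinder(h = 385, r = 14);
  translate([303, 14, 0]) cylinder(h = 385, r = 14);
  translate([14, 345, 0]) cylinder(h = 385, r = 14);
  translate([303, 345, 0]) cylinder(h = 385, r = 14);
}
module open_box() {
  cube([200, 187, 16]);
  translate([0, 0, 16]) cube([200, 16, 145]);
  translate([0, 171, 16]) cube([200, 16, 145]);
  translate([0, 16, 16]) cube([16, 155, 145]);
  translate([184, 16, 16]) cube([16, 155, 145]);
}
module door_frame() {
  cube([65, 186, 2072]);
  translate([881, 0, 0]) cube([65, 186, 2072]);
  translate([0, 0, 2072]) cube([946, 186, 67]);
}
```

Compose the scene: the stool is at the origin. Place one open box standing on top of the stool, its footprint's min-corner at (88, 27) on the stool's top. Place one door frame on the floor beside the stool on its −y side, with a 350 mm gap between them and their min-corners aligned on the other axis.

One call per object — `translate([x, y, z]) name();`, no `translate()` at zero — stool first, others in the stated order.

stool();
translate([88, 27, 414]) open_box();
translate([0, -536, 0]) door_frame();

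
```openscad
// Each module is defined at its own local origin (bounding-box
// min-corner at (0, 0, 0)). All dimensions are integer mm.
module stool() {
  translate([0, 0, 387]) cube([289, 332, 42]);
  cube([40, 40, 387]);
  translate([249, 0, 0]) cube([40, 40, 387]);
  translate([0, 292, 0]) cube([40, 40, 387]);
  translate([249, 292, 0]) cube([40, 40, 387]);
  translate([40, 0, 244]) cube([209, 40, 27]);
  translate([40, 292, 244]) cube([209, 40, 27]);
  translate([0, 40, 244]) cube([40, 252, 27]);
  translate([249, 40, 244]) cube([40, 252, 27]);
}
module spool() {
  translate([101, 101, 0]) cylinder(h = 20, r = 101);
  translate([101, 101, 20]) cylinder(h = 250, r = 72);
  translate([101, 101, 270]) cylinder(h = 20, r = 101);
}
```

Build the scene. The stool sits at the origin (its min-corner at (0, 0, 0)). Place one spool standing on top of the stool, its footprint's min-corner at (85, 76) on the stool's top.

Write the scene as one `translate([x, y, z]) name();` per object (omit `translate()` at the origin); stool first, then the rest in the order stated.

stool();
translate([85, 76, 429]) spool();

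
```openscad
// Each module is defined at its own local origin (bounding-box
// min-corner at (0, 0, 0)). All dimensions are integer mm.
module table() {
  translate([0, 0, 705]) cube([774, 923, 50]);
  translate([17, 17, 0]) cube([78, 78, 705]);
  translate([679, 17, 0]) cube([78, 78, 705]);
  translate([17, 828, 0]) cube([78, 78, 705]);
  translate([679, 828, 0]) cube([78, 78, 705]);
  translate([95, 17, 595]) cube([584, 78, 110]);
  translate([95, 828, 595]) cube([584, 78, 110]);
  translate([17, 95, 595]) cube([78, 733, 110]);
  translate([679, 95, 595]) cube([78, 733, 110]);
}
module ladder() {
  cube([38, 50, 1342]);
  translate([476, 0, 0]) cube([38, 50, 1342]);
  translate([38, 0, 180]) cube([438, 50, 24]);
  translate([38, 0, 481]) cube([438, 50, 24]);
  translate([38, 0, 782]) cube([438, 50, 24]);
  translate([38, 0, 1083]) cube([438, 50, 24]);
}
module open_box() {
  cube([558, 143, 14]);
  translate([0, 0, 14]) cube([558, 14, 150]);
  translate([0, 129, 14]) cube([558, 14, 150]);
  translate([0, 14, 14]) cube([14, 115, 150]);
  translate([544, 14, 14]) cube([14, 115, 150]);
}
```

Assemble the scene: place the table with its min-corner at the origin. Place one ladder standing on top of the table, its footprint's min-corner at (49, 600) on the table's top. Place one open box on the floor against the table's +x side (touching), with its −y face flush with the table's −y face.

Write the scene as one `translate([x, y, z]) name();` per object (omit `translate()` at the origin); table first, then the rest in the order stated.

table();
translate([49, 600, 755]) ladder();
translate([774, 0, 0]) open_box();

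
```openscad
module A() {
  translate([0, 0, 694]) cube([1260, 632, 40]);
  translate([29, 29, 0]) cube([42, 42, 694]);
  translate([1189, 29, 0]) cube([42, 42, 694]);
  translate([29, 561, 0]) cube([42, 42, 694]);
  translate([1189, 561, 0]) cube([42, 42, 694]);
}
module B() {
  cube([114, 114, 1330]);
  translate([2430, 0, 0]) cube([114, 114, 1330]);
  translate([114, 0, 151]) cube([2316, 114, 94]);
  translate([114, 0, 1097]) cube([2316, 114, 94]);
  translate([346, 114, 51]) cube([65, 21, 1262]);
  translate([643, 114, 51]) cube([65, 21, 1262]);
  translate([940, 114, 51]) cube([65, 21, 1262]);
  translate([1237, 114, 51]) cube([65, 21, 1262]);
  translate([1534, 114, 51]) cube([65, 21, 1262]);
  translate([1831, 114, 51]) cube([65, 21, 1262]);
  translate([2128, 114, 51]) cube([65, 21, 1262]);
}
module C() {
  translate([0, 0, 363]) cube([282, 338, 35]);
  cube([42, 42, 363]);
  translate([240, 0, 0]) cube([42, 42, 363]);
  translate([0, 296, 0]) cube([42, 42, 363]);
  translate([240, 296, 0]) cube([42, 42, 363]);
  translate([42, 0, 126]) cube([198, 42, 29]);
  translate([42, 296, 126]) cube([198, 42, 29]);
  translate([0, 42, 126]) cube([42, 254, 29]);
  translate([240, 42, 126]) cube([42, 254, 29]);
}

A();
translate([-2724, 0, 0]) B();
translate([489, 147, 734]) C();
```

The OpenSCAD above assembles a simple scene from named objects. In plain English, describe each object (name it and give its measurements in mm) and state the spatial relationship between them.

A is a table: top 1260 mm (x) × 632 mm (y), 40 mm thick, upper face at z = 734 mm, on four 42×42 mm square legs, each inset 29 mm from the nearest pair of top edges, running from z = 0 to the bottom of the top.

B is a fence section. Two 114×114 mm posts, 1330 mm tall, stand on the floor with a clear span of 2316 mm between their inner faces. Two horizontal rails of 114×94 mm section span the gap between the posts with their undersides at z = 151 mm and z = 1097 mm, flush with the posts' −y face. 7 pickets, each 65 mm wide, 21 mm thick and 1262 mm tall, are fixed to the +y face of the rails with their bottoms at z = 51 mm, evenly spaced across the span with equal gaps (rounded down to the nearest mm) at the −x end and between each pair — any rounding remainder accumulates at the +x end.

C is a four-legged stool. The seat is a 282×338×35 mm slab whose top surface is at z = 398 mm; four square legs, each 42×42 mm in cross-section, run from the floor (z = 0) to the underside of the seat, each flush with a corner of the seat. Four stretchers, 42 mm wide and 29 mm tall, connect adjacent legs with their undersides at z = 126 mm, each running between the inner faces of the legs it joins and aligned with the legs' outer faces on the other axis.

The fence section is on the floor beside the table on its −x side. The stool is on top of the table, centred.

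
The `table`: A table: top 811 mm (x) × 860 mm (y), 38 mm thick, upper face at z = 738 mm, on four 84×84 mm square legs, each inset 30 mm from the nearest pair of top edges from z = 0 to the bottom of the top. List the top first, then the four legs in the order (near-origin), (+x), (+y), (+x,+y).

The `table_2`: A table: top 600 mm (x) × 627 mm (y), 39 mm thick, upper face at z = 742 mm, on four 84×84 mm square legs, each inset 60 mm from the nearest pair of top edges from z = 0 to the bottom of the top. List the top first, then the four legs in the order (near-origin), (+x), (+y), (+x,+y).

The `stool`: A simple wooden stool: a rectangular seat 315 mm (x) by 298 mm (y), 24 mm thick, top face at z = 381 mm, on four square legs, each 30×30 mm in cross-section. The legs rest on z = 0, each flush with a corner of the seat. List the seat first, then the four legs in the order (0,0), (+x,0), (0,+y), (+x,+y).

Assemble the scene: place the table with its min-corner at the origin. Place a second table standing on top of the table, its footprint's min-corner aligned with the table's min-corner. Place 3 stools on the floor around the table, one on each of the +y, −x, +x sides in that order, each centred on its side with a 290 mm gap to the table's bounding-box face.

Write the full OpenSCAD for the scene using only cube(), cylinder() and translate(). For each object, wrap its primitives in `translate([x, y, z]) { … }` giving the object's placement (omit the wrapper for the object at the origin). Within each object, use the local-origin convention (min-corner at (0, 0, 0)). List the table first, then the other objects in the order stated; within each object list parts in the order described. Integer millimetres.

translate([0, 0, 700]) cube([811, 860, 38]);
translate([30, 30, 0]) cube([84, 84, 700]);
translate([697, 30, 0]) cube([84, 84, 700]);
translate([30, 746, 0]) cube([84, 84, 700]);
translate([697, 746, 0]) cube([84, 84, 700]);
translate([0, 0, 738]) {
  translate([0, 0, 703]) cube([600, 627, 39]);
  translate([60, 60, 0]) cube([84, 84, 703]);
  translate([456, 60, 0]) cube([84, 84, 703]);
  translate([60, 483, 0]) cube([84, 84, 703]);
  translate([456, 483, 0]) cube([84, 84, 703]);
}
translate([248, 1150, 0]) {
  translate([0, 0, 357]) cube([315, 298, 24]);
  cube([30, 30, 357]);
  translate([285, 0, 0]) cube([30, 30, 357]);
  translate([0, 268, 0]) cube([30, 30, 357]);
  translate([285, 268, 0]) cube([30, 30, 357]);
}
translate([-605, 281, 0]) {
  translate([0, 0, 357]) cube([315, 298, 24]);
  cube([30, 30, 357]);
  translate([285, 0, 0]) cube([30, 30, 357]);
  translate([0, 268, 0]) cube([30, 30, 357]);
  translate([285, 268, 0]) cube([30, 30, 357]);
}
translate([1101, 281, 0]) {
  translate([0, 0, 357]) cube([315, 298, 24]);
  cube([30, 30, 357]);
  translate([285, 0, 0]) cube([30, 30, 357]);
  translate([0, 268, 0]) cube([30, 30, 357]);
  translate([285, 268, 0]) cube([30, 30, 357]);
}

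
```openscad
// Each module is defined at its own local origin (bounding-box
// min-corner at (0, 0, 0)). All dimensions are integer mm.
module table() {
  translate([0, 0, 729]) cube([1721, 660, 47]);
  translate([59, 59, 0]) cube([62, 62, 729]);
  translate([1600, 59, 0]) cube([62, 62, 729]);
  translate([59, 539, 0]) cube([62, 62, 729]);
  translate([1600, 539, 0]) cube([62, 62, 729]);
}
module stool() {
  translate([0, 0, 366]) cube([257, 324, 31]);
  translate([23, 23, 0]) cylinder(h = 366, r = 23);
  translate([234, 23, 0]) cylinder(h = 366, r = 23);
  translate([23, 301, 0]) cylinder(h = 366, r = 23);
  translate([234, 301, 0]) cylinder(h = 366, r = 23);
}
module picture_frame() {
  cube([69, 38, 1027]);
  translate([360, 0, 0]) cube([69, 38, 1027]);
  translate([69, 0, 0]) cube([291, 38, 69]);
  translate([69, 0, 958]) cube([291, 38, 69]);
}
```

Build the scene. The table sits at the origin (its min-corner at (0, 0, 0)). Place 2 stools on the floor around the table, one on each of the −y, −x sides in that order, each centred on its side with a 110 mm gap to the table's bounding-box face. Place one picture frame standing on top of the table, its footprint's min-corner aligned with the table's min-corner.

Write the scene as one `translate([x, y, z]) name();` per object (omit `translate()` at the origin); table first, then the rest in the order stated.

table();
translate([732, -434, 0]) stool();
translate([-367, 168, 0]) stool();
translate([0, 0, 776]) picture_frame();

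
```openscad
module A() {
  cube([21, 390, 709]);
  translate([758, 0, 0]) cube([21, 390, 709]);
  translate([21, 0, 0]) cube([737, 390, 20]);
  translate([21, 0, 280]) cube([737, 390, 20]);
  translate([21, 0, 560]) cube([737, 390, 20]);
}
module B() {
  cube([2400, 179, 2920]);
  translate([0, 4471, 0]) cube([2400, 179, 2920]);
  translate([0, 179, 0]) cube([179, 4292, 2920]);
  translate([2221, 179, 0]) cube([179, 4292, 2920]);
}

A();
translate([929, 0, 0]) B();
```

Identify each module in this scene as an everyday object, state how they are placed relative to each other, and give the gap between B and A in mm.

A is a bookshelf. B is a house frame. The house frame is on the floor beside the bookshelf on its +x side. The gap between the house frame and the bookshelf is 150 mm.

The house frame's nearest face is 150 mm from the bookshelf's +x face.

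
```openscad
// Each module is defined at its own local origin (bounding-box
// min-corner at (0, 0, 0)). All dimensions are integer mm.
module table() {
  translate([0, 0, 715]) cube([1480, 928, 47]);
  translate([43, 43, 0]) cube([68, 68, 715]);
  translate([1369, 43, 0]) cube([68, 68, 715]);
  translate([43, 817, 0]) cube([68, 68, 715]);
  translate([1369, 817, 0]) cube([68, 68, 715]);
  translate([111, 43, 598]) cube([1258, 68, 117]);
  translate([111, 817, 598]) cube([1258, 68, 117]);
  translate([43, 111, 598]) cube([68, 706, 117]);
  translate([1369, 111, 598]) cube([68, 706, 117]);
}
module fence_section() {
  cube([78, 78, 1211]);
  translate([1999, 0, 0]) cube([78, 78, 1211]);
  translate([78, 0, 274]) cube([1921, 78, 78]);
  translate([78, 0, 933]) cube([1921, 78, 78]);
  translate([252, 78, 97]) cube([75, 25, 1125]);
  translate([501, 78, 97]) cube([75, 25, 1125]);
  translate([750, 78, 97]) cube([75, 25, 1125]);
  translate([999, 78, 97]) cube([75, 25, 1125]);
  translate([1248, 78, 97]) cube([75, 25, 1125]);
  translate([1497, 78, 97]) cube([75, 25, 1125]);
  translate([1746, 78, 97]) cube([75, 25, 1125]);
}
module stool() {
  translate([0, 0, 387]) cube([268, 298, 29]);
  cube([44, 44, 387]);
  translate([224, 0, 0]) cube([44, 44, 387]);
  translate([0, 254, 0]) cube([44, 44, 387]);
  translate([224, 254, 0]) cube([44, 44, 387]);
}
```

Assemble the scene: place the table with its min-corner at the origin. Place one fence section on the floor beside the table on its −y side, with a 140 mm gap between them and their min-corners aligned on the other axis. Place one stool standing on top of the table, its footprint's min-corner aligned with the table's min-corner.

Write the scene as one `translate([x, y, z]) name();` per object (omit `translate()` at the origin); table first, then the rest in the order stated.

table();
translate([0, -243, 0]) fence_section();
translate([0, 0, 762]) stool();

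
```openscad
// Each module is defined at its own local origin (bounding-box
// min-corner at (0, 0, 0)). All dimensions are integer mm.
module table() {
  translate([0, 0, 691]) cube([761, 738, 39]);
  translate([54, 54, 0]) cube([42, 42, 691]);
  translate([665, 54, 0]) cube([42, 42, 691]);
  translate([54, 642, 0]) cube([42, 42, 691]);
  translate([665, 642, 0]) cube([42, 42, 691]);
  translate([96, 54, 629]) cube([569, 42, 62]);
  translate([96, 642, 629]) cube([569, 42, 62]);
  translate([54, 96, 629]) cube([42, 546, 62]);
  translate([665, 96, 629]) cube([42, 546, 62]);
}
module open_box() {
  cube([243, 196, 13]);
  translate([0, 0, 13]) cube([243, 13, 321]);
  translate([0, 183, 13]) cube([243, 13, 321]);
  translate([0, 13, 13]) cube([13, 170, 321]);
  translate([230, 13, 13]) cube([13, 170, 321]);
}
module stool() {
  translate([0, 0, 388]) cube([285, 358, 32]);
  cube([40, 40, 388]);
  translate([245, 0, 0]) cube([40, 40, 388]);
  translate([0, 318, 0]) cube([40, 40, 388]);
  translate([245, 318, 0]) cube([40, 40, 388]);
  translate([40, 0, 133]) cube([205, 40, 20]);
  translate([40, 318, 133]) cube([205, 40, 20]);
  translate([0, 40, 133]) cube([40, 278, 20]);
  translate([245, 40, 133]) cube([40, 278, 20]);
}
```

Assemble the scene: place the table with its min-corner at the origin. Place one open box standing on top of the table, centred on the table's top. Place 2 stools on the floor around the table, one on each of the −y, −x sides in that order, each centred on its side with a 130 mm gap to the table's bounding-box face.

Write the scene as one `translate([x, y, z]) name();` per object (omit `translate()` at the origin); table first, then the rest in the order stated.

table();
translate([259, 271, 730]) open_box();
translate([238, -488, 0]) stool();
translate([-415, 190, 0]) stool();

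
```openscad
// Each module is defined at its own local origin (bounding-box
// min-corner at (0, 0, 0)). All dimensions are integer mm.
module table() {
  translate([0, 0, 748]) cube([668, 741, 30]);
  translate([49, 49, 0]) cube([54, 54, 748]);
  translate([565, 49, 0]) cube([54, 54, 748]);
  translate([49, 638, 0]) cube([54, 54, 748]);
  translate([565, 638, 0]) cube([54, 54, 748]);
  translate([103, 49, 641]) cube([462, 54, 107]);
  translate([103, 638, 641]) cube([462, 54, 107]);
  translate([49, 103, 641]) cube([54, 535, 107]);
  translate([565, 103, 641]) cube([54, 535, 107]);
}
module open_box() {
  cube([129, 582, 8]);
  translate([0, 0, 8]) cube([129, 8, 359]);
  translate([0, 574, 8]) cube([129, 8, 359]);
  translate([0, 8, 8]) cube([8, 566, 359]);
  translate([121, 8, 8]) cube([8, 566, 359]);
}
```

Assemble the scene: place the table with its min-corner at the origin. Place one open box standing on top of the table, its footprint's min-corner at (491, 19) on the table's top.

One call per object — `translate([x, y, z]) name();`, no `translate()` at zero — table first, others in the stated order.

table();
translate([491, 19, 778]) open_box();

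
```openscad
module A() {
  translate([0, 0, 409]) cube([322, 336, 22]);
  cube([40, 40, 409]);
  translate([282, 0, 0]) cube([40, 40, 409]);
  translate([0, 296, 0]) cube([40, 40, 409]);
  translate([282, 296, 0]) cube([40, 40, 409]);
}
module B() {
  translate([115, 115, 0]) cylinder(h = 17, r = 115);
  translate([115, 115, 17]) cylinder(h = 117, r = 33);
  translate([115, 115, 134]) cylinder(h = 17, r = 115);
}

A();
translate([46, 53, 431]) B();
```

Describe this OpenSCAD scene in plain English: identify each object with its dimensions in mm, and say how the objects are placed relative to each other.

A is a four-legged stool. The seat is a 322×336×22 mm slab whose top surface is at z = 431 mm; four square legs, each 40×40 mm in cross-section, run from the floor (z = 0) to the underside of the seat, each flush with a corner of the seat.

B is a spool: two coaxial disc flanges of radius 115 mm and thickness 17 mm, joined by a core cylinder of radius 33 mm and height 117 mm. The lower flange rests on z = 0 and the three cylinders share a vertical axis.

The spool is on top of the stool, centred.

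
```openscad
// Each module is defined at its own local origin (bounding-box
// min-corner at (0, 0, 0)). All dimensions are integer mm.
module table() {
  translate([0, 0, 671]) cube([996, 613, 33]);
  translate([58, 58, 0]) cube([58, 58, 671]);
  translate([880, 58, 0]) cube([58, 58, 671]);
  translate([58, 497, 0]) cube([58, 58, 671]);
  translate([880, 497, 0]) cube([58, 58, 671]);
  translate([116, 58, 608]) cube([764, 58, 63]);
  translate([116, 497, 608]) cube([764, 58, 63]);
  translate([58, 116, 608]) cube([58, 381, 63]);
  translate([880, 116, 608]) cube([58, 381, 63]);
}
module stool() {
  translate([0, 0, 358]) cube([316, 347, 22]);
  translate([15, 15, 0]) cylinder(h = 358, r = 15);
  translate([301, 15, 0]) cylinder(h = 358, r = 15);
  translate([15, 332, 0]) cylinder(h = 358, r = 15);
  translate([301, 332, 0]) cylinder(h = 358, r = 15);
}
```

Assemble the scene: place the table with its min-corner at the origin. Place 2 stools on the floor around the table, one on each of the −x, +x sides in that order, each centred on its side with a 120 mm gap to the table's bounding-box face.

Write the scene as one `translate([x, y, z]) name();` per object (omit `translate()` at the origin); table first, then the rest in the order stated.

table();
translate([-436, 133, 0]) stool();
translate([1116, 133, 0]) stool();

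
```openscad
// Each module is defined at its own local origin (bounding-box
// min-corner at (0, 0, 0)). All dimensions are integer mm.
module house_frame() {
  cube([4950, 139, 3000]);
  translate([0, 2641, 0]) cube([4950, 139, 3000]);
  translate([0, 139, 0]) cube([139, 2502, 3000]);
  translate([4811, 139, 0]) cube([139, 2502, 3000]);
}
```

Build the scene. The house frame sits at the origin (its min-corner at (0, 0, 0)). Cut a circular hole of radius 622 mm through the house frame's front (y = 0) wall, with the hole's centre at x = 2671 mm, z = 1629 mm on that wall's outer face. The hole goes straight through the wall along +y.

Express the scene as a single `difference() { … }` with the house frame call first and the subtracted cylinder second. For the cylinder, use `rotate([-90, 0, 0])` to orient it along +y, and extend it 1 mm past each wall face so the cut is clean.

difference() {
  house_frame();
  translate([2671, -1, 1629]) rotate([-90, 0, 0]) cylinder(h = 141, r = 622);
}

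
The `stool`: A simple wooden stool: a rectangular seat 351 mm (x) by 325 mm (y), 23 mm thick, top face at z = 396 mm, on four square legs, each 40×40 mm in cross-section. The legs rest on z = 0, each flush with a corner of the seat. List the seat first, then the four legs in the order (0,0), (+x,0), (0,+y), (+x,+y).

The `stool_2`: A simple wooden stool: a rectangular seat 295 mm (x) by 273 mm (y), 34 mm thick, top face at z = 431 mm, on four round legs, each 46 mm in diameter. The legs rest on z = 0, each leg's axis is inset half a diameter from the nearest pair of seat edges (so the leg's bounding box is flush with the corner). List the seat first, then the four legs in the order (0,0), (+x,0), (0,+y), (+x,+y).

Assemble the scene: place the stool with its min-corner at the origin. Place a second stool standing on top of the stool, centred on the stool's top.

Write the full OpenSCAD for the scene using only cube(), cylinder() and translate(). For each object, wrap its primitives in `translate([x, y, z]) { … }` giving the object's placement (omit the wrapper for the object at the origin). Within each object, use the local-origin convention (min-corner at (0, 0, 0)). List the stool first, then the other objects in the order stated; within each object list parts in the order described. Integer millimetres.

translate([0, 0, 373]) cube([351, 325, 23]);
cube([40, 40, 373]);
translate([311, 0, 0]) cube([40, 40, 373]);
translate([0, 285, 0]) cube([40, 40, 373]);
translate([311, 285, 0]) cube([40, 40, 373]);
translate([28, 26, 396]) {
  translate([0, 0, 397]) cube([295, 273, 34]);
  translate([23, 23, 0]) cylinder(h = 397, r = 23);
  translate([272, 23, 0]) cylinder(h = 397, r = 23);
  translate([23, 250, 0]) cylinder(h = 397, r = 23);
  translate([272, 250, 0]) cylinder(h = 397, r = 23);
}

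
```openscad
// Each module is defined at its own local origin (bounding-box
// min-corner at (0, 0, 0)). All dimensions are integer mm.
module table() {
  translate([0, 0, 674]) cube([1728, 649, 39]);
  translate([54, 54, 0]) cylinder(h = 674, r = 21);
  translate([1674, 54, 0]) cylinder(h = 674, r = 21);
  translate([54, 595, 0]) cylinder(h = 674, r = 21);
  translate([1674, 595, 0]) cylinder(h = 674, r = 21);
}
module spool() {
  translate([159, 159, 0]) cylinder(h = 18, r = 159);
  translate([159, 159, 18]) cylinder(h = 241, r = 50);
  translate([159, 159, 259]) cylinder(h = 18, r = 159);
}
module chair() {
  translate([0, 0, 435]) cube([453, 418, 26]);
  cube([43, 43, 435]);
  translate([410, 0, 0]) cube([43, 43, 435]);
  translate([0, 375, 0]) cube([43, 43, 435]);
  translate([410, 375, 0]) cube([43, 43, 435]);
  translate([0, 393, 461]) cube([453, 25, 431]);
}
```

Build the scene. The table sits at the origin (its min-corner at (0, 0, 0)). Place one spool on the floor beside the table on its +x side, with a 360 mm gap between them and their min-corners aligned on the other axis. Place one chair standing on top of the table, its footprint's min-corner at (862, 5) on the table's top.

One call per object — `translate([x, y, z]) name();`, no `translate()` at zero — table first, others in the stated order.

table();
translate([2088, 0, 0]) spool();
translate([862, 5, 713]) chair();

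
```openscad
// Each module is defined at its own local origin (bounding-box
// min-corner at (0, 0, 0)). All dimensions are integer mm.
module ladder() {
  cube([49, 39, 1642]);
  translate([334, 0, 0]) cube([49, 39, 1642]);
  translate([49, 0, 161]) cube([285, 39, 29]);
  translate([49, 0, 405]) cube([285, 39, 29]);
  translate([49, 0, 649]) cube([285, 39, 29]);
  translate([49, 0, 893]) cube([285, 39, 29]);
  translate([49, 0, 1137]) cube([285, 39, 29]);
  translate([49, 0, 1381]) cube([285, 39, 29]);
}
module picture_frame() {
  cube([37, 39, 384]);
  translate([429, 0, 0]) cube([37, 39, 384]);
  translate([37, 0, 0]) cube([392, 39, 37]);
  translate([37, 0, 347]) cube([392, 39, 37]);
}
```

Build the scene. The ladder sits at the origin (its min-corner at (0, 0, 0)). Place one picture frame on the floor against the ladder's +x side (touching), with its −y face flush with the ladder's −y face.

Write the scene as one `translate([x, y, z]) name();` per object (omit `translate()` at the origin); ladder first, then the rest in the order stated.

ladder();
translate([383, 0, 0]) picture_frame();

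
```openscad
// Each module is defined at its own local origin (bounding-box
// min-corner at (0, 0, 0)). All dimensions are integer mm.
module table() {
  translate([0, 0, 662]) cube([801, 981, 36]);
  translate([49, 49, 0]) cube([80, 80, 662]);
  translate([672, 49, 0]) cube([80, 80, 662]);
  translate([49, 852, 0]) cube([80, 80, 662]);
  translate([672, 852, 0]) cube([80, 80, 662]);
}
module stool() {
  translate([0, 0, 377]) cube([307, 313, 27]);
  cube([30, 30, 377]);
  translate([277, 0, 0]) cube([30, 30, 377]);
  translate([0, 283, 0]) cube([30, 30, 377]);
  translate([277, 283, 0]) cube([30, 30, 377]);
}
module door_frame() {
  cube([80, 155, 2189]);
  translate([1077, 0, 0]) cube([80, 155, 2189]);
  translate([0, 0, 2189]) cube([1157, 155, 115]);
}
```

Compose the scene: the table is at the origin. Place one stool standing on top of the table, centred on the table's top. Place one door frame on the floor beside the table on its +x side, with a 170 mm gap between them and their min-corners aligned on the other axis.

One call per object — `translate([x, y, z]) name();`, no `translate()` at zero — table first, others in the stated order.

table();
translate([247, 334, 698]) stool();
translate([971, 0, 0]) door_frame();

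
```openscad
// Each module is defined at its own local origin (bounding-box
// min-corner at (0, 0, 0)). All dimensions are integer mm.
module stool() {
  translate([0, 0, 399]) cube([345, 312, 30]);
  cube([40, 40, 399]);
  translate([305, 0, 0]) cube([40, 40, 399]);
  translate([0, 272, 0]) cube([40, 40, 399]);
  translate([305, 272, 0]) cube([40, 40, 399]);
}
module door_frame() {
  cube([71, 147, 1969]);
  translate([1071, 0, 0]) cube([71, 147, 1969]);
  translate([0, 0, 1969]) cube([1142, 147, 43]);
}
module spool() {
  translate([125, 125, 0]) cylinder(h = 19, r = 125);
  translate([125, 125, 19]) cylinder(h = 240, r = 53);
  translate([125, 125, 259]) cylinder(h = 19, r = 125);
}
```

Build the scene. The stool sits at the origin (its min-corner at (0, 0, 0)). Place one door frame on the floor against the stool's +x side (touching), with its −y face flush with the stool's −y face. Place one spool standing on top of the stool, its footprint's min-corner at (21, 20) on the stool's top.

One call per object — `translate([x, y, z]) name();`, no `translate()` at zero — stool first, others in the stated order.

stool();
translate([345, 0, 0]) door_frame();
translate([21, 20, 429]) spool();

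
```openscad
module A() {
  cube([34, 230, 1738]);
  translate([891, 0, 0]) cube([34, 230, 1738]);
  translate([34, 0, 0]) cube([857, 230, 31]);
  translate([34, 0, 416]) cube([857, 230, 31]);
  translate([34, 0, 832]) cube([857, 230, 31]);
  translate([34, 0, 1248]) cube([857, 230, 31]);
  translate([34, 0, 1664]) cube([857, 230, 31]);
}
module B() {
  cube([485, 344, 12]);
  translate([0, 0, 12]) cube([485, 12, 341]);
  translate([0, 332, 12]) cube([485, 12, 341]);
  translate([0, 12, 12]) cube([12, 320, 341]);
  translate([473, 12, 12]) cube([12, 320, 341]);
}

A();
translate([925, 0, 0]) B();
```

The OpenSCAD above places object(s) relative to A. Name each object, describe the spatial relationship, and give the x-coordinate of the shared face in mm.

A is a bookshelf. B is an open box. The open box is against the bookshelf's +x side, with their −y faces flush. The x-coordinate of the shared face is 925 mm.

The bookshelf's +x face and the open box's −x face are both at x = 925 mm.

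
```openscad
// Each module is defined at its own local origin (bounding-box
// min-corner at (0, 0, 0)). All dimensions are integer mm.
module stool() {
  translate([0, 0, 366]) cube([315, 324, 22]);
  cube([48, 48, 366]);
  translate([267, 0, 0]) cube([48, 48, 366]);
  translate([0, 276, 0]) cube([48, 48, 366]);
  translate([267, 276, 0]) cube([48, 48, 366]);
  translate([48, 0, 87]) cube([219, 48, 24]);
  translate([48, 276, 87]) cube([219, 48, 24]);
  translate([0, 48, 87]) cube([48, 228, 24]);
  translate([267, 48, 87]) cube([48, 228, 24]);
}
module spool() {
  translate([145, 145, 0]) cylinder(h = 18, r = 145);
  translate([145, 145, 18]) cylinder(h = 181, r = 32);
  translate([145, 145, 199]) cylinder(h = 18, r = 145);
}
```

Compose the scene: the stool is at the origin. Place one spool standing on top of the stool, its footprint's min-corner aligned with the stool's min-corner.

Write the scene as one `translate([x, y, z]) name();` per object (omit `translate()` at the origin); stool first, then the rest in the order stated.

stool();
translate([0, 0, 388]) spool();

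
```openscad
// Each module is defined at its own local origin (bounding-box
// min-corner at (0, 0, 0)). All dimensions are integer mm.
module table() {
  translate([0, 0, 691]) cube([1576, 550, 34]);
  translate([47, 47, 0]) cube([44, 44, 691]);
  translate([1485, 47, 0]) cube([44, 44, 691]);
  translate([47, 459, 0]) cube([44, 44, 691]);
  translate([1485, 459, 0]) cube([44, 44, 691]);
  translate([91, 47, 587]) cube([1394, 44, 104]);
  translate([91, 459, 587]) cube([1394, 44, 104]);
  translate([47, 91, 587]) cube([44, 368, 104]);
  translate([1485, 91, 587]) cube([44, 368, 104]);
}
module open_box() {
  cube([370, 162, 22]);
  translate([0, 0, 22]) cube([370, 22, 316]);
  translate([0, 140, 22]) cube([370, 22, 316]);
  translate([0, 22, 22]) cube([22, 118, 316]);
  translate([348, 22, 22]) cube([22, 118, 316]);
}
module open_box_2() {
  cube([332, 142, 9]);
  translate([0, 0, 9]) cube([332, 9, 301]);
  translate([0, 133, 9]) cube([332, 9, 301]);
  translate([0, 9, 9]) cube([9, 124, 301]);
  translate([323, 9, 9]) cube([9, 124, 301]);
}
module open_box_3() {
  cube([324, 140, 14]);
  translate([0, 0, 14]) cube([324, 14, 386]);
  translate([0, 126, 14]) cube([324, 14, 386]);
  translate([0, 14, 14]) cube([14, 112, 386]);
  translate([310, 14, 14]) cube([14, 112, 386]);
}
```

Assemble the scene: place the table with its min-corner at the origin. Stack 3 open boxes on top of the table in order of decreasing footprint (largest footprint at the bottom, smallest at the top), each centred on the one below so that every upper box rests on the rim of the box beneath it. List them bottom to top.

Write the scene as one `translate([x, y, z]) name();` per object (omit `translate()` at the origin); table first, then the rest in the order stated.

table();
translate([603, 194, 725]) open_box();
translate([622, 204, 1063]) open_box_2();
translate([626, 205, 1373]) open_box_3();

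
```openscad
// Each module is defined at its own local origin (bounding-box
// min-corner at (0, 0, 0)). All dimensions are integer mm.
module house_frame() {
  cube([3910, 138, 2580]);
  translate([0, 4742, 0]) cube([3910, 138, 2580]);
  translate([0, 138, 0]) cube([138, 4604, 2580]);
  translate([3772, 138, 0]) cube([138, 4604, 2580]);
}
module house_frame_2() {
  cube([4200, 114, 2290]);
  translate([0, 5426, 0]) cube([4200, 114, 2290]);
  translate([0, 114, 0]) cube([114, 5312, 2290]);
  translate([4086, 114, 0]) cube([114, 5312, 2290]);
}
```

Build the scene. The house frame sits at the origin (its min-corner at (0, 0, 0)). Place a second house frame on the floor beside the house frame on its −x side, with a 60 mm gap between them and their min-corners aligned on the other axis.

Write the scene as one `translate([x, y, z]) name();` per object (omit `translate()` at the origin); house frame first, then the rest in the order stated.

house_frame();
translate([-4260, 0, 0]) house_frame_2();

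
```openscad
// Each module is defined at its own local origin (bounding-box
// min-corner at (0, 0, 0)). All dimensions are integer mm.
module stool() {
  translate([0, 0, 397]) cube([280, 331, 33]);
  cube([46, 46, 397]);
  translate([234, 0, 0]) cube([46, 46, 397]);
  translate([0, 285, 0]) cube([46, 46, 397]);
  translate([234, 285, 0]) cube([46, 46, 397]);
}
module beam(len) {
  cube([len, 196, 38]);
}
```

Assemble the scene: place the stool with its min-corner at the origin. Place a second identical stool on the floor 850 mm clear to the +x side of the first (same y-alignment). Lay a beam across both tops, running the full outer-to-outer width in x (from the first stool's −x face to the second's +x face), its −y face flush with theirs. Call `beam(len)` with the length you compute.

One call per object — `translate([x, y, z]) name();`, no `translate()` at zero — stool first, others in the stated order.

stool();
translate([1130, 0, 0]) stool();
translate([0, 0, 430]) beam(1410);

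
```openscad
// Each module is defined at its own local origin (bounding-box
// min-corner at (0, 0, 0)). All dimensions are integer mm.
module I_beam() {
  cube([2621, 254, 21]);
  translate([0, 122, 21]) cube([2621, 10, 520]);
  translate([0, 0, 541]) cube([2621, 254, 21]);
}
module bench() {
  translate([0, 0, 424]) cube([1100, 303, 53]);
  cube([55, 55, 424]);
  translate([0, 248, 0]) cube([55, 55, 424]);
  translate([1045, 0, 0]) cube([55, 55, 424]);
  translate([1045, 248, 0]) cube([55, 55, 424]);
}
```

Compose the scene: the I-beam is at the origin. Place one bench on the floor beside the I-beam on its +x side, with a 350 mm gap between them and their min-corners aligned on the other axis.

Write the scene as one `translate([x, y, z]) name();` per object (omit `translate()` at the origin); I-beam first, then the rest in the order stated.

I_beam();
translate([2971, 0, 0]) bench();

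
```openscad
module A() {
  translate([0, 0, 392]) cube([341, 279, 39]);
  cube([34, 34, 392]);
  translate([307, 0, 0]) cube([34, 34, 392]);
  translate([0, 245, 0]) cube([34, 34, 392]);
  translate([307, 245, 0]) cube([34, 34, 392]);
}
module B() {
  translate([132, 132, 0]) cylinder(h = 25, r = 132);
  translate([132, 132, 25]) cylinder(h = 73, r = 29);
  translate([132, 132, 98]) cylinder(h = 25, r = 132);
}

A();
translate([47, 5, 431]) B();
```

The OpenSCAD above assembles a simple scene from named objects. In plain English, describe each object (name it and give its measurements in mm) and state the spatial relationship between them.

A is a simple wooden stool: a rectangular seat 341 mm (x) by 279 mm (y), 39 mm thick, top face at z = 431 mm, on four square legs, each 34×34 mm in cross-section. The legs rest on z = 0, each flush with a corner of the seat.

B is a spool: two coaxial disc flanges of radius 132 mm and thickness 25 mm, joined by a core cylinder of radius 29 mm and height 73 mm. The lower flange rests on z = 0 and the three cylinders share a vertical axis.

The spool is on top of the stool.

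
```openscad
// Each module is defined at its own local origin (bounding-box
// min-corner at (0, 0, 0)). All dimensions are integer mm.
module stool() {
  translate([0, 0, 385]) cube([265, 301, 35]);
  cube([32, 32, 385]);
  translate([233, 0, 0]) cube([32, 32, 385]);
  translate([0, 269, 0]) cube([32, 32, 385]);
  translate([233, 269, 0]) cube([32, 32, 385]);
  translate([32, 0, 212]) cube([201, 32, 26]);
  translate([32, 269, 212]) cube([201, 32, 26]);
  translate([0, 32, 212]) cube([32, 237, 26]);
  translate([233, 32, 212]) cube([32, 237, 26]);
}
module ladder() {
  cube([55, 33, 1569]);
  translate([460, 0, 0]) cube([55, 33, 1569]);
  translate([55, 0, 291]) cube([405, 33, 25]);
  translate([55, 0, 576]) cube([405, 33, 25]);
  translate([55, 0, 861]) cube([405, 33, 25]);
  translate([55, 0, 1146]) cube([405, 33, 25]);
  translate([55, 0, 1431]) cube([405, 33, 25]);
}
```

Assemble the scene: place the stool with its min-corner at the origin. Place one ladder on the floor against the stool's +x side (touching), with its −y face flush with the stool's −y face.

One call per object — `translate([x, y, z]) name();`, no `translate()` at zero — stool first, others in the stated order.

stool();
translate([265, 0, 0]) ladder();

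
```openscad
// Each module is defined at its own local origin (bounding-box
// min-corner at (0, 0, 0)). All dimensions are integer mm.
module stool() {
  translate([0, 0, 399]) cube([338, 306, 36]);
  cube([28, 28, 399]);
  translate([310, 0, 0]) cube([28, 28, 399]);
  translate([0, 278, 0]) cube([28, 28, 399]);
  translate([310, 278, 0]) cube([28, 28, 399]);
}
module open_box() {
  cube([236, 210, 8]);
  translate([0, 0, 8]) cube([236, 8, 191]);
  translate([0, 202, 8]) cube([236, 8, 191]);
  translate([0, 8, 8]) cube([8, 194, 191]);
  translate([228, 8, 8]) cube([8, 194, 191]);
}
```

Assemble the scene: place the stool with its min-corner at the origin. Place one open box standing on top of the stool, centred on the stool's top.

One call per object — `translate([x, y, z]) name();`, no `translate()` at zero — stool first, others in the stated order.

stool();
translate([51, 48, 435]) open_box();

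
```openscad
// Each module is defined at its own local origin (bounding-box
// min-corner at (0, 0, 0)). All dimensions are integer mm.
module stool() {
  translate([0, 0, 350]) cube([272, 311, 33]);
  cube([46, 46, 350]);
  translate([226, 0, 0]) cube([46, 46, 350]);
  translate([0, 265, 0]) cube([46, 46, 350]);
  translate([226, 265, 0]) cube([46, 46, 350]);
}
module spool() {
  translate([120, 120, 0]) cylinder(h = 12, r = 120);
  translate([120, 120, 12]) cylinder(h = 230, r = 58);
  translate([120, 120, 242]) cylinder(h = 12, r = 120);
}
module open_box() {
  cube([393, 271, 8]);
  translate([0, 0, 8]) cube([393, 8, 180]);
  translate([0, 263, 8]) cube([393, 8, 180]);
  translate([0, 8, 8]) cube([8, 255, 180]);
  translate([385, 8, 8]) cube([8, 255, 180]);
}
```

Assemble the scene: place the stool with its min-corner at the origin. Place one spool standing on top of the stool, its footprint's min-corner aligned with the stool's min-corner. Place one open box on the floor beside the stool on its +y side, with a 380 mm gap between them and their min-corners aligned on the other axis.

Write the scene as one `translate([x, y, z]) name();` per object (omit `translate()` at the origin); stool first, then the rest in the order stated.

stool();
translate([0, 0, 383]) spool();
translate([0, 691, 0]) open_box();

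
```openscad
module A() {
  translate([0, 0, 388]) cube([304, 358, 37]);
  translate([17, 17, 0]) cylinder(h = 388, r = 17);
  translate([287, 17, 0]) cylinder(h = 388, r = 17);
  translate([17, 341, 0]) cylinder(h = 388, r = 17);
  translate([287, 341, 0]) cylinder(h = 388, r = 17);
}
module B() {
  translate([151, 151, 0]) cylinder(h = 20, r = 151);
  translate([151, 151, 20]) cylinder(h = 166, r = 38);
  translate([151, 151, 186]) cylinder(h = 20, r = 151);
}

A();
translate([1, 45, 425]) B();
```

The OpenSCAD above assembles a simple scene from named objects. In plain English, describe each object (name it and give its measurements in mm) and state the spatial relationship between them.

A is a simple wooden stool: a rectangular seat 304 mm (x) by 358 mm (y), 37 mm thick, top face at z = 425 mm, on four round legs, each 34 mm in diameter. The legs rest on z = 0, each leg's axis is inset half a diameter from the nearest pair of seat edges (so the leg's bounding box is flush with the corner).

B is a spool: two coaxial disc flanges of radius 151 mm and thickness 20 mm, joined by a core cylinder of radius 38 mm and height 166 mm. The lower flange rests on z = 0 and the three cylinders share a vertical axis.

The spool is on top of the stool.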